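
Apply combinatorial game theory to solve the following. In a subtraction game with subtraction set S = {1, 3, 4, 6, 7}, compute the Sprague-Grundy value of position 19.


The subtraction set is S = {1, 3, 4, 6, 7}.
G(k) = mex{ G(k - s) : s in S, s <= k }. We compute iteratively: G(0) = 0.
G(1) = mex({0}) = 1
G(2) = mex({1}) = 0
G(3) = mex({0}) = 1
G(4) = mex({0, 1}) = 2
G(5) = mex({0, 1, 2}) = 3
G(6) = mex({0, 1, 3}) = 2
G(7) = mex({0, 1, 2}) = 3
G(8) = mex({0, 1, 2, 3}) = 4
G(9) = mex({0, 1, 2, 3, 4}) = 5
G(10) = mex({1, 2, 3, 5}) = 0
G(11) = mex({0, 2, 3, 4}) = 1
G(12) = mex({1, 2, 3, 4, 5}) = 0
G(13) = mex({0, 2, 3, 5}) = 1
G(14) = mex({0, 1, 3, 4}) = 2
G(15) = mex({0, 1, 2, 4, 5}) = 3
G(16) = mex({0, 1, 3, 5}) = 2
Observe that G(10)..G(16) = 0, 1, 0, 1, 2, 3, 2 repeats G(0)..G(6) = 0, 1, 0, 1, 2, 3, 2.
For k >= max(S) = 7, G(k) is determined by the previous 7 values G(k-7)..G(k-1); a window of 7 consecutive values has recurred shifted by 10, so by induction G(k + 10) = G(k) for all k >= 0: the sequence is periodic from the start with period 10.
One period: G(0..9) = 0, 1, 0, 1, 2, 3, 2, 3, 4, 5.
19 mod 10 = 9, so G(19) = G(9) = 5.

5


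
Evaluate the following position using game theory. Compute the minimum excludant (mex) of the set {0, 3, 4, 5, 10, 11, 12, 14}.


Set = {0, 3, 4, 5, 10, 11, 12, 14}
0 is in the set.
1 is NOT in the set. This is the mex.
mex = 1

1


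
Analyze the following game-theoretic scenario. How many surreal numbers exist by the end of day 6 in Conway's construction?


Day 0: {|} = 0 is born. Count = 1.
Day n: the number of surreal numbers born by day n is 2^(n+1) - 1.
By day 0: 2^1 - 1 = 1
By day 1: 2^2 - 1 = 3
By day 2: 2^3 - 1 = 7
By day 3: 2^4 - 1 = 15
By day 4: 2^5 - 1 = 31
By day 5: 2^6 - 1 = 63
By day 6: 2^7 - 1 = 127
By day 6: 127 surreal numbers.

127


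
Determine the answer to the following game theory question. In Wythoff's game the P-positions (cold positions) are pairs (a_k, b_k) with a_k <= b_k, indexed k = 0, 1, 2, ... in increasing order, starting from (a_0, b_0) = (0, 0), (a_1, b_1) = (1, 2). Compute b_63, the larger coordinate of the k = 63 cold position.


By Wythoff's theorem, a_k = floor(k * phi) and b_k = floor(k * phi^2) = a_k + k, where phi = (1 + sqrt(5))/2 is the golden ratio.
phi = (1 + sqrt(5))/2 = 1.618034
phi^2 = phi + 1 = 2.618034
k = 63
k * phi^2 = 63 * 2.618034 = 164.936141
b_63 = floor(k * phi^2) = 164 (check: a_63 + k = 101 + 63 = 164)

164


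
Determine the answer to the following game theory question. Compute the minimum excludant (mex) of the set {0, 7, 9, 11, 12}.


Set = {0, 7, 9, 11, 12}
0 is in the set.
1 is NOT in the set. This is the mex.
mex = 1

1


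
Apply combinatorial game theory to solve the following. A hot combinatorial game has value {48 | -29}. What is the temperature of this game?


The game is {48 | -29}, a switch {a | b} with numbers a > b.
Cooling {a | b} by t gives {a - t | b + t}, which stops being hot when a - t = b + t, i.e. at t = (a - b)/2. So the temperature of a switch is (a - b)/2.
Temperature = (Left option - Right option) / 2
= (48 - (-29)) / 2
= 77 / 2
= 77/2

77/2


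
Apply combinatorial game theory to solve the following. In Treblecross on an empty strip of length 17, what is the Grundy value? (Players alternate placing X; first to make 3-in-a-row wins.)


Treblecross: place X on empty cells; 3-in-a-row wins.
Playing within two cells of an existing X lets the opponent win at once, so sensible play treats the cells i-2..i+2 around each X as dead. The player left with no safe cell loses, so this is a normal-play take-away game on strips of safe cells.
Placing X at cell i (0-indexed) of a strip of k safe cells leaves independent strips of sizes max(0, i-2) and max(0, k-i-3). Hence G(k) = mex{ G(max(0,i-2)) XOR G(max(0,k-i-3)) : 0 <= i < k }, with G(0) = 0.
G(1): splits (0,0):0^0=0 -> mex({0}) = 1
G(2): splits (0,0):0^0=0 -> mex({0}) = 1
G(3): splits (0,0):0^0=0 -> mex({0}) = 1
G(4): splits (0,1):0^1=1 (0,0):0^0=0 -> mex({0, 1}) = 2
G(5): splits (0,2):0^1=1 (0,1):0^1=1 (0,0):0^0=0 -> mex({0, 1}) = 2
G(6) = mex({1}) = 0
G(7) = mex({0, 1, 2}) = 3
G(8) = mex({0, 1, 2}) = 3
G(9) = mex({0, 2}) = 1
G(10) = mex({0, 2, 3}) = 1
G(11) = mex({0, 3}) = 1
G(12) = mex({1, 3}) = 0
G(13) = mex({0, 1, 2, 3}) = 4
G(14) = mex({0, 1, 2}) = 3
G(15) = mex({0, 1, 2}) = 3
G(16) = mex({0, 1, 2, 4}) = 3
G(17) = mex({0, 1, 3, 4}) = 2
Therefore G(17) = 2.

2


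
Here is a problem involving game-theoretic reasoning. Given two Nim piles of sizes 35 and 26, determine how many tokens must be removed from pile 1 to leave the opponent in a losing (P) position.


Piles: 35 and 26
Current XOR: 35 XOR 26 = 57 (non-zero, so this is an N-position).
To make the XOR zero, we need to find a move that balances the piles.
For pile 1 (size 35): target = 35 XOR 57 = 26
We reduce pile 1 from 35 to 26.
Tokens removed: 35 - 26 = 9
Verification: 26 XOR 26 = 0

9


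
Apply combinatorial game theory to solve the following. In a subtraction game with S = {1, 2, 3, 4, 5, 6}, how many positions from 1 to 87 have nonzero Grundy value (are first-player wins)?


Subtraction set S = {1, 2, 3, 4, 5, 6}, so G(n) = n mod 7.
G(n) = 0 when n is a multiple of 7.
Multiples of 7 in [1, 87]: 12
N-positions (nonzero Grundy) = 87 - 12 = 75

75


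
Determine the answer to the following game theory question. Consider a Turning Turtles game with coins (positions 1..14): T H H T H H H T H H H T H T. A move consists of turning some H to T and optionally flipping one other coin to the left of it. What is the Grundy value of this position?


Coins: T H H T H H H T H H H T H T
Key fact: a single head at position k behaves exactly like a Nim heap of size k (turning it to T and optionally flipping a coin at j < k corresponds to moving the heap from k to j, or to 0), and heads combine as a disjunctive sum (two heads at the same place would cancel, matching j XOR j = 0). So the Nim-value is the XOR of the 1-indexed positions of the heads.
Face-up positions (1-indexed): [2, 3, 5, 6, 7, 9, 10, 11, 13]
XOR 0 with 2: 0 XOR 2 = 2
XOR 2 with 3: 2 XOR 3 = 1
XOR 1 with 5: 1 XOR 5 = 4
XOR 4 with 6: 4 XOR 6 = 2
XOR 2 with 7: 2 XOR 7 = 5
XOR 5 with 9: 5 XOR 9 = 12
XOR 12 with 10: 12 XOR 10 = 6
XOR 6 with 11: 6 XOR 11 = 13
XOR 13 with 13: 13 XOR 13 = 0
Nim-value = 0

0


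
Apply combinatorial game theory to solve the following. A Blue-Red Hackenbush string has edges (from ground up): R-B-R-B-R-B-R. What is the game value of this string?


Edges (from ground): R-B-R-B-R-B-R
By Berlekamp's sign-expansion rule, a Blue-Red Hackenbush stalk has the value of the surreal number whose sign sequence is the edge sequence with B -> + and R -> -.
Sign sequence: -+-+-+-
Trace the sign expansion in the surreal number tree, starting from 0:
Edge 1: R (sign -) -> bounds (-inf, 0), value = -1
Edge 2: B (sign +) -> bounds (-1, 0), value = -1/2
Edge 3: R (sign -) -> bounds (-1, -1/2), value = -3/4
Edge 4: B (sign +) -> bounds (-3/4, -1/2), value = -5/8
Edge 5: R (sign -) -> bounds (-3/4, -5/8), value = -11/16
Edge 6: B (sign +) -> bounds (-11/16, -5/8), value = -21/32
Edge 7: R (sign -) -> bounds (-11/16, -21/32), value = -43/64
Game value = -43/64

-43/64


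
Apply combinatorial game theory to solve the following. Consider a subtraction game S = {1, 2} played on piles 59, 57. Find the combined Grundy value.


Subtraction set: {1, 2}
For this subtraction set, G(n) = n mod 3 (period = max + 1 = 3).
Pile 1 (size 59): G(59) = 59 mod 3 = 2
Pile 2 (size 57): G(57) = 57 mod 3 = 0
Total Grundy value = XOR of all: 2 XOR 0 = 2

2


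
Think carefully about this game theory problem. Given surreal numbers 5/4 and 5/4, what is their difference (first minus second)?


x = 5/4, y = 5/4
Converting to common denominator: 4
x = 5/4, y = 5/4
x - y = 5/4 - 5/4 = 0

0


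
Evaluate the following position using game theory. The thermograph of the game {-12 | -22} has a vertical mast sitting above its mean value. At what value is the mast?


Game = {-12 | -22}, a switch {a | b} with numbers a > b.
Its thermograph has left wall a - t and right wall b + t, which meet at t = (a - b)/2, where both equal (a + b)/2. So the mast (mean value) is at (a + b)/2.
Mean = (-12 + (-22))/2 = -34/2 = -17

-17


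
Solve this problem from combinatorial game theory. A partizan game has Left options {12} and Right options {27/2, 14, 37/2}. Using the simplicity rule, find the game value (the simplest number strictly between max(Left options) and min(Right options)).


Left options: {12}, max = 12
Right options: {27/2, 14, 37/2}, min = 27/2
All options are numbers and max(Left) < min(Right), so by the simplicity theorem the value is the simplest (earliest-born) number strictly between 12 and 27/2.
The only integer strictly between 12 and 27/2 is 13.
No non-integer in the interval can be simpler: if x is a non-integer in the interval, then floor(x) or ceil(x) also lies in the interval (the interval contains an integer), and both are proper prefixes of x's sign expansion, i.e. born earlier. So the game value is 13.
Game value = 13

13


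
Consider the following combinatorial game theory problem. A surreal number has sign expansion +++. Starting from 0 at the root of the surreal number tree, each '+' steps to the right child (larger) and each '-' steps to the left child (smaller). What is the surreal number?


Sign expansion: +++
Rule: track bounds (lo, hi), initially (-inf, +inf). On '+', the current value becomes lo and we move to the simplest number in (value, hi): value + 1 if hi = +inf, otherwise the midpoint (value + hi)/2. On '-', the current value becomes hi and we move to value - 1 if lo = -inf, otherwise the midpoint (lo + value)/2.
Start at 0.
Step 1: sign = +, move right. Bounds: (0, +inf). Value = 1
Step 2: sign = +, move right. Bounds: (1, +inf). Value = 2
Step 3: sign = +, move right. Bounds: (2, +inf). Value = 3
The surreal number with sign expansion +++ is 3.

3


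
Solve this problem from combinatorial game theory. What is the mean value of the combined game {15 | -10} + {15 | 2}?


G1 = {15 | -10}, G2 = {15 | 2}
Each is a switch {a | b} with numbers a > b; its mean value is (a + b)/2, and mean value is additive over game sums: m(G1 + G2) = m(G1) + m(G2).
Mean of G1 = (15 + (-10))/2 = 5/2 = 5/2
Mean of G2 = (15 + (2))/2 = 17/2 = 17/2
Mean of G1 + G2 = 5/2 + 17/2 = 11

11


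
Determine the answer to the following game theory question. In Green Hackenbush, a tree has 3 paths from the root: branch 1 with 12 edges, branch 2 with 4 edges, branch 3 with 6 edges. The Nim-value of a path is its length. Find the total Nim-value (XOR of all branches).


The tree has 3 branches from the ground vertex.
In Green Hackenbush, the Nim-value of a simple path of length k is k.
Branch 1: length 12, Nim-value = 12
Branch 2: length 4, Nim-value = 4
Branch 3: length 6, Nim-value = 6
Total Nim-value = XOR of all branch values:
0 XOR 12 = 12
12 XOR 4 = 8
8 XOR 6 = 14
Nim-value of the tree = 14

14


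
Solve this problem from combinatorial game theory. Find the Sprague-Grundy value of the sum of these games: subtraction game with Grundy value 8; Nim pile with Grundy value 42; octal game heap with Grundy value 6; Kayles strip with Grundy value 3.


By the Sprague-Grundy theorem, the Grundy value of a sum of games is the XOR of individual Grundy values.
subtraction game: Grundy value = 8. Running XOR: 0 XOR 8 = 8
Nim pile: Grundy value = 42. Running XOR: 8 XOR 42 = 34
octal game heap: Grundy value = 6. Running XOR: 34 XOR 6 = 36
Kayles strip: Grundy value = 3. Running XOR: 36 XOR 3 = 39
The combined Grundy value is 39.

39


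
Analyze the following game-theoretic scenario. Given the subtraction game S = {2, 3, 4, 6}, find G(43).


The subtraction set is S = {2, 3, 4, 6}.
G(k) = mex{ G(k - s) : s in S, s <= k }. We compute iteratively: G(0) = 0.
G(1) = mex({}) = 0
G(2) = mex({0}) = 1
G(3) = mex({0}) = 1
G(4) = mex({0, 1}) = 2
G(5) = mex({0, 1}) = 2
G(6) = mex({0, 1, 2}) = 3
G(7) = mex({0, 1, 2}) = 3
G(8) = mex({1, 2, 3}) = 0
G(9) = mex({1, 2, 3}) = 0
G(10) = mex({0, 2, 3}) = 1
G(11) = mex({0, 2, 3}) = 1
G(12) = mex({0, 1, 3}) = 2
G(13) = mex({0, 1, 3}) = 2
Observe that G(8)..G(13) = 0, 0, 1, 1, 2, 2 repeats G(0)..G(5) = 0, 0, 1, 1, 2, 2.
For k >= max(S) = 6, G(k) is determined by the previous 6 values G(k-6)..G(k-1); a window of 6 consecutive values has recurred shifted by 8, so by induction G(k + 8) = G(k) for all k >= 0: the sequence is periodic from the start with period 8.
One period: G(0..7) = 0, 0, 1, 1, 2, 2, 3, 3.
43 mod 8 = 3, so G(43) = G(3) = 1.

1


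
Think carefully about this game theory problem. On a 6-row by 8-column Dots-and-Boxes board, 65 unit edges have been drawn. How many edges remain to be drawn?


Grid: 6 x 8 boxes, i.e. 7 rows and 9 columns of dots.
Horizontal edges: (rows + 1) * cols = 7 * 8 = 56
Vertical edges: rows * (cols + 1) = 6 * 9 = 54
Total edges: 56 + 54 = 110
Edges drawn: 65
Remaining: 110 - 65 = 45

45


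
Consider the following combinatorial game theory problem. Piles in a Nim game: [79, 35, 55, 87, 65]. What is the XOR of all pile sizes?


We need the XOR (exclusive or) of all pile sizes.
After XOR-ing pile 1 (size 79): 0 XOR 79 = 79
After XOR-ing pile 2 (size 35): 79 XOR 35 = 108
After XOR-ing pile 3 (size 55): 108 XOR 55 = 91
After XOR-ing pile 4 (size 87): 91 XOR 87 = 12
After XOR-ing pile 5 (size 65): 12 XOR 65 = 77
The Nim-value of this position is 77.

77


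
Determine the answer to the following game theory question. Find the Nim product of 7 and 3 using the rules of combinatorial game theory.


Nim multiplication is bilinear over XOR: (u XOR v) * w = (u*w) XOR (v*w).
So we split each operand into its bit components and XOR the pairwise Nim products.
7 = 1 + 2 + 4 (as XOR of powers of 2).
3 = 1 + 2 (as XOR of powers of 2).
Using the standard Nim-product table on single bits:
  2*2 = 3,   2*4 = 8,   2*8 = 12,
  4*4 = 6,   4*8 = 11,  8*8 = 13,
and  1*x = x (identity), k*l = l*k (commutative).
Pairwise Nim products:
  1 * 1 = 1
  1 * 2 = 2
  2 * 1 = 2
  2 * 2 = 3
  4 * 1 = 4
  4 * 2 = 8
XOR them: 1 XOR 2 XOR 2 XOR 3 XOR 4 XOR 8 = 14.
Result: 7 * 3 = 14 (in Nim).

14


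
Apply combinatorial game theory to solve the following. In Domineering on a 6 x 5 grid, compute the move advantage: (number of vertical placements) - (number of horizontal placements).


Board is 6 x 5 (rows x cols).
Left (vertical) placements: (rows-1) * cols = 5 * 5 = 25
Right (horizontal) placements: rows * (cols-1) = 6 * 4 = 24
Advantage = Left - Right = 25 - 24 = 1

1


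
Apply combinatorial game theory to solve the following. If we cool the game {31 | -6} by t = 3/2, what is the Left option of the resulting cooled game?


Original game: {31 | -6} (a switch {a | b} with a > b).
Cooling by t (for t below the temperature (a - b)/2 = 37/2) taxes each move by t: {a | b} cooled by t is {a - t | b + t}.
Cooling amount: t = 3/2
Cooled Left option: 31 - 3/2 = 59/2
Cooled Right option: -6 + 3/2 = -9/2
Cooled game: {59/2 | -9/2}
Left option = 59/2

59/2


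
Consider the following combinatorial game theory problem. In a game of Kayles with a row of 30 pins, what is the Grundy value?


Kayles: a move removes 1 or 2 adjacent pins from a contiguous row.
Removing pins from a row of k leaves two independent rows (a, b) with a + b = k - 1 (one pin) or a + b = k - 2 (two pins); an end removal gives a = 0.
By Sprague-Grundy, G(k) = mex{ G(a) XOR G(b) } over all these splits. G(0) = 0.
G(1): splits (0,0):0^0=0 -> mex({0}) = 1
G(2): splits (0,1):0^1=1 (0,0):0^0=0 -> mex({0, 1}) = 2
G(3): splits (0,2):0^2=2 (1,1):1^1=0 (0,1):0^1=1 -> mex({0, 1, 2}) = 3
G(4): splits (0,3):0^3=3 (1,2):1^2=3 (0,2):0^2=2 (1,1):1^1=0 -> mex({0, 2, 3}) = 1
G(5): splits (0,4):0^1=1 (1,3):1^3=2 (2,2):2^2=0 (0,3):0^3=3 (1,2):1^2=3 -> mex({0, 1, 2, 3}) = 4
G(6) = mex({0, 1, 2, 4}) = 3
G(7) = mex({0, 1, 3, 4, 5}) = 2
G(8) = mex({0, 2, 3, 5, 6}) = 1
G(9) = mex({0, 1, 2, 3, 6, 7}) = 4
G(10) = mex({0, 1, 3, 4, 5, 7}) = 2
G(11) = mex({0, 1, 2, 3, 4, 5}) = 6
G(12) = mex({0, 1, 2, 3, 5, 6, 7}) = 4
G(13) = mex({0, 2, 3, 4, 6, 7}) = 1
G(14) = mex({0, 1, 4, 5, 6, 7}) = 2
G(15) = mex({0, 1, 2, 3, 4, 5, 6}) = 7
G(16) = mex({0, 2, 3, 5, 6, 7}) = 1
G(17) = mex({0, 1, 2, 3, 5, 6, 7}) = 4
G(18) = mex({0, 1, 2, 4, 5, 6}) = 3
G(19) = mex({0, 1, 3, 4, 5, 7}) = 2
G(20) = mex({0, 2, 3, 4, 5, 6, 7}) = 1
G(21) = mex({0, 1, 2, 3, 5, 6, 7}) = 4
G(22) = mex({0, 1, 2, 3, 4, 5, 7}) = 6
G(23) = mex({0, 1, 2, 3, 4, 5, 6}) = 7
G(24) = mex({0, 1, 2, 3, 5, 6, 7}) = 4
G(25) = mex({0, 2, 3, 4, 6, 7}) = 1
G(26) = mex({0, 1, 3, 4, 5, 6, 7}) = 2
G(27) = mex({0, 1, 2, 3, 4, 5, 6, 7}) = 8
G(28) = mex({0, 1, 2, 3, 4, 6, 7, 8}) = 5
G(29) = mex({0, 1, 2, 3, 5, 6, 7, 8, 9}) = 4
G(30) = mex({0, 1, 2, 3, 4, 5, 6, 9, 10}) = 7
Therefore G(30) = 7.

7


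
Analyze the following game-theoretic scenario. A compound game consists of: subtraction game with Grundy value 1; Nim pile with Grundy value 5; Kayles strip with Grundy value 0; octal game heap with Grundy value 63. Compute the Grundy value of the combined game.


By the Sprague-Grundy theorem, the Grundy value of a sum of games is the XOR of individual Grundy values.
subtraction game: Grundy value = 1. Running XOR: 0 XOR 1 = 1
Nim pile: Grundy value = 5. Running XOR: 1 XOR 5 = 4
Kayles strip: Grundy value = 0. Running XOR: 4 XOR 0 = 4
octal game heap: Grundy value = 63. Running XOR: 4 XOR 63 = 59
The combined Grundy value is 59.

59


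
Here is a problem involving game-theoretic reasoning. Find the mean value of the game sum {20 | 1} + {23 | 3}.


G1 = {20 | 1}, G2 = {23 | 3}
Each is a switch {a | b} with numbers a > b; its mean value is (a + b)/2, and mean value is additive over game sums: m(G1 + G2) = m(G1) + m(G2).
Mean of G1 = (20 + (1))/2 = 21/2 = 21/2
Mean of G2 = (23 + (3))/2 = 26/2 = 13
Mean of G1 + G2 = 21/2 + 13 = 47/2

47/2


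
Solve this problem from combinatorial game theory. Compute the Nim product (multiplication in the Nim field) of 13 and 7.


Nim multiplication is bilinear over XOR: (u XOR v) * w = (u*w) XOR (v*w).
So we split each operand into its bit components and XOR the pairwise Nim products.
13 = 1 + 4 + 8 (as XOR of powers of 2).
7 = 1 + 2 + 4 (as XOR of powers of 2).
Using the standard Nim-product table on single bits:
  2*2 = 3,   2*4 = 8,   2*8 = 12,
  4*4 = 6,   4*8 = 11,  8*8 = 13,
and  1*x = x (identity), k*l = l*k (commutative).
Pairwise Nim products:
  1 * 1 = 1
  1 * 2 = 2
  1 * 4 = 4
  4 * 1 = 4
  4 * 2 = 8
  4 * 4 = 6
  8 * 1 = 8
  8 * 2 = 12
  8 * 4 = 11
XOR them: 1 XOR 2 XOR 4 XOR 4 XOR 8 XOR 6 XOR 8 XOR 12 XOR 11 = 2.
Result: 13 * 7 = 2 (in Nim).

2


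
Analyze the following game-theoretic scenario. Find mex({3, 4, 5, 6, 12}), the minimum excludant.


Set = {3, 4, 5, 6, 12}
0 is NOT in the set. This is the mex.
mex = 0

0


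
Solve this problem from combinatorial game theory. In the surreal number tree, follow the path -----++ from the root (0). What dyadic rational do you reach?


Sign expansion: -----++
Rule: track bounds (lo, hi), initially (-inf, +inf). On '+', the current value becomes lo and we move to the simplest number in (value, hi): value + 1 if hi = +inf, otherwise the midpoint (value + hi)/2. On '-', the current value becomes hi and we move to value - 1 if lo = -inf, otherwise the midpoint (lo + value)/2.
Start at 0.
Step 1: sign = -, move left. Bounds: (-inf, 0). Value = -1
Step 2: sign = -, move left. Bounds: (-inf, -1). Value = -2
Step 3: sign = -, move left. Bounds: (-inf, -2). Value = -3
Step 4: sign = -, move left. Bounds: (-inf, -3). Value = -4
Step 5: sign = -, move left. Bounds: (-inf, -4). Value = -5
Step 6: sign = +, move right. Bounds: (-5, -4). Value = -9/2
Step 7: sign = +, move right. Bounds: (-9/2, -4). Value = -17/4
The surreal number with sign expansion -----++ is -17/4.

-17/4


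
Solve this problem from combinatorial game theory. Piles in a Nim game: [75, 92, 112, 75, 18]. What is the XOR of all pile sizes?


We need the XOR (exclusive or) of all pile sizes.
After XOR-ing pile 1 (size 75): 0 XOR 75 = 75
After XOR-ing pile 2 (size 92): 75 XOR 92 = 23
After XOR-ing pile 3 (size 112): 23 XOR 112 = 103
After XOR-ing pile 4 (size 75): 103 XOR 75 = 44
After XOR-ing pile 5 (size 18): 44 XOR 18 = 62
The Nim-value of this position is 62.

62


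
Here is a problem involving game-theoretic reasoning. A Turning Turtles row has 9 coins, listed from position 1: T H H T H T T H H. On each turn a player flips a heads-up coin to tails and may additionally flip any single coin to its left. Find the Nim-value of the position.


Coins: T H H T H T T H H
Key fact: a single head at position k behaves exactly like a Nim heap of size k (turning it to T and optionally flipping a coin at j < k corresponds to moving the heap from k to j, or to 0), and heads combine as a disjunctive sum (two heads at the same place would cancel, matching j XOR j = 0). So the Nim-value is the XOR of the 1-indexed positions of the heads.
Face-up positions (1-indexed): [2, 3, 5, 8, 9]
XOR 0 with 2: 0 XOR 2 = 2
XOR 2 with 3: 2 XOR 3 = 1
XOR 1 with 5: 1 XOR 5 = 4
XOR 4 with 8: 4 XOR 8 = 12
XOR 12 with 9: 12 XOR 9 = 5
Nim-value = 5

5


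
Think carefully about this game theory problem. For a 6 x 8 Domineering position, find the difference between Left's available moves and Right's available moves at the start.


Board is 6 x 8 (rows x cols).
Left (vertical) placements: (rows-1) * cols = 5 * 8 = 40
Right (horizontal) placements: rows * (cols-1) = 6 * 7 = 42
Advantage = Left - Right = 40 - 42 = -2

-2


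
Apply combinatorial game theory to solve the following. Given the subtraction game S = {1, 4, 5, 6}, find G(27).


The subtraction set is S = {1, 4, 5, 6}.
G(k) = mex{ G(k - s) : s in S, s <= k }. We compute iteratively: G(0) = 0.
G(1) = mex({0}) = 1
G(2) = mex({1}) = 0
G(3) = mex({0}) = 1
G(4) = mex({0, 1}) = 2
G(5) = mex({0, 1, 2}) = 3
G(6) = mex({0, 1, 3}) = 2
G(7) = mex({0, 1, 2}) = 3
G(8) = mex({0, 1, 2, 3}) = 4
G(9) = mex({1, 2, 3, 4}) = 0
G(10) = mex({0, 2, 3}) = 1
G(11) = mex({1, 2, 3}) = 0
G(12) = mex({0, 2, 3, 4}) = 1
G(13) = mex({0, 1, 3, 4}) = 2
G(14) = mex({0, 1, 2, 4}) = 3
Observe that G(9)..G(14) = 0, 1, 0, 1, 2, 3 repeats G(0)..G(5) = 0, 1, 0, 1, 2, 3.
For k >= max(S) = 6, G(k) is determined by the previous 6 values G(k-6)..G(k-1); a window of 6 consecutive values has recurred shifted by 9, so by induction G(k + 9) = G(k) for all k >= 0: the sequence is periodic from the start with period 9.
One period: G(0..8) = 0, 1, 0, 1, 2, 3, 2, 3, 4.
27 mod 9 = 0, so G(27) = G(0) = 0.

0


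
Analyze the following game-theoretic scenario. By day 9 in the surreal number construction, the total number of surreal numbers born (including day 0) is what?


Day 0: {|} = 0 is born. Count = 1.
Day n: the number of surreal numbers born by day n is 2^(n+1) - 1.
By day 0: 2^1 - 1 = 1
By day 1: 2^2 - 1 = 3
By day 2: 2^3 - 1 = 7
By day 3: 2^4 - 1 = 15
By day 4: 2^5 - 1 = 31
By day 5: 2^6 - 1 = 63
By day 6: 2^7 - 1 = 127
By day 7: 2^8 - 1 = 255
By day 8: 2^9 - 1 = 511
By day 9: 2^10 - 1 = 1023
By day 9: 1023 surreal numbers.

1023


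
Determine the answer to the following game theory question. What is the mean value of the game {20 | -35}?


Game = {20 | -35}, a switch {a | b} with numbers a > b.
Its thermograph has left wall a - t and right wall b + t, which meet at t = (a - b)/2, where both equal (a + b)/2. So the mast (mean value) is at (a + b)/2.
Mean = (20 + (-35))/2 = -15/2 = -15/2

-15/2


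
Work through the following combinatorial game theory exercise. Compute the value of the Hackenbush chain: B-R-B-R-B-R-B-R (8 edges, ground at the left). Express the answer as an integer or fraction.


Edges (from ground): B-R-B-R-B-R-B-R
By Berlekamp's sign-expansion rule, a Blue-Red Hackenbush stalk has the value of the surreal number whose sign sequence is the edge sequence with B -> + and R -> -.
Sign sequence: +-+-+-+-
Trace the sign expansion in the surreal number tree, starting from 0:
Edge 1: B (sign +) -> bounds (0, +inf), value = 1
Edge 2: R (sign -) -> bounds (0, 1), value = 1/2
Edge 3: B (sign +) -> bounds (1/2, 1), value = 3/4
Edge 4: R (sign -) -> bounds (1/2, 3/4), value = 5/8
Edge 5: B (sign +) -> bounds (5/8, 3/4), value = 11/16
Edge 6: R (sign -) -> bounds (5/8, 11/16), value = 21/32
Edge 7: B (sign +) -> bounds (21/32, 11/16), value = 43/64
Edge 8: R (sign -) -> bounds (21/32, 43/64), value = 85/128
Game value = 85/128

85/128


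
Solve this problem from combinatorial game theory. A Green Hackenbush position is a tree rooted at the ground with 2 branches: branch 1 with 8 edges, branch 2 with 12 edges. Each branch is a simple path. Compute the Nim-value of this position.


The tree has 2 branches from the ground vertex.
In Green Hackenbush, the Nim-value of a simple path of length k is k.
Branch 1: length 8, Nim-value = 8
Branch 2: length 12, Nim-value = 12
Total Nim-value = XOR of all branch values:
0 XOR 8 = 8
8 XOR 12 = 4
Nim-value of the tree = 4

4


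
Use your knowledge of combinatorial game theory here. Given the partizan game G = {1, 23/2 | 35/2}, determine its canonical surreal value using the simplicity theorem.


Left options: {1, 23/2}, max = 23/2
Right options: {35/2}, min = 35/2
All options are numbers and max(Left) < min(Right), so by the simplicity theorem the value is the simplest (earliest-born) number strictly between 23/2 and 35/2.
Integers 12 through 17 all lie strictly between 23/2 and 35/2.
Among integers, the simplest (lowest birthday = smallest |n|; 0 is born on day 0, +-n on day n) is 12.
No non-integer in the interval can be simpler: if x is a non-integer in the interval, then floor(x) or ceil(x) also lies in the interval (the interval contains an integer), and both are proper prefixes of x's sign expansion, i.e. born earlier. So the game value is 12.
Game value = 12

12


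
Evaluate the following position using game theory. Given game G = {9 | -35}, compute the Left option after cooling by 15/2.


Original game: {9 | -35} (a switch {a | b} with a > b).
Cooling by t (for t below the temperature (a - b)/2 = 22) taxes each move by t: {a | b} cooled by t is {a - t | b + t}.
Cooling amount: t = 15/2
Cooled Left option: 9 - 15/2 = 3/2
Cooled Right option: -35 + 15/2 = -55/2
Cooled game: {3/2 | -55/2}
Left option = 3/2

3/2


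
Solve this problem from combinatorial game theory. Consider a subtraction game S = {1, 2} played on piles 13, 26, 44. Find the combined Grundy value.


Subtraction set: {1, 2}
For this subtraction set, G(n) = n mod 3 (period = max + 1 = 3).
Pile 1 (size 13): G(13) = 13 mod 3 = 1
Pile 2 (size 26): G(26) = 26 mod 3 = 2
Pile 3 (size 44): G(44) = 44 mod 3 = 2
Total Grundy value = XOR of all: 1 XOR 2 XOR 2 = 1

1


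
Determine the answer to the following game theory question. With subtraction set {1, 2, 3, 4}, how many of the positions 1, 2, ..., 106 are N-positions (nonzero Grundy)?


Subtraction set S = {1, 2, 3, 4}, so G(n) = n mod 5.
G(n) = 0 when n is a multiple of 5.
Multiples of 5 in [1, 106]: 21
N-positions (nonzero Grundy) = 106 - 21 = 85

85


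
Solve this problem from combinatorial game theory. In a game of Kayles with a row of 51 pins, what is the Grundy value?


Kayles: a move removes 1 or 2 adjacent pins from a contiguous row.
Removing pins from a row of k leaves two independent rows (a, b) with a + b = k - 1 (one pin) or a + b = k - 2 (two pins); an end removal gives a = 0.
By Sprague-Grundy, G(k) = mex{ G(a) XOR G(b) } over all these splits. G(0) = 0.
G(1): splits (0,0):0^0=0 -> mex({0}) = 1
G(2): splits (0,1):0^1=1 (0,0):0^0=0 -> mex({0, 1}) = 2
G(3): splits (0,2):0^2=2 (1,1):1^1=0 (0,1):0^1=1 -> mex({0, 1, 2}) = 3
G(4): splits (0,3):0^3=3 (1,2):1^2=3 (0,2):0^2=2 (1,1):1^1=0 -> mex({0, 2, 3}) = 1
G(5): splits (0,4):0^1=1 (1,3):1^3=2 (2,2):2^2=0 (0,3):0^3=3 (1,2):1^2=3 -> mex({0, 1, 2, 3}) = 4
G(6) = mex({0, 1, 2, 4}) = 3
G(7) = mex({0, 1, 3, 4, 5}) = 2
G(8) = mex({0, 2, 3, 5, 6}) = 1
G(9) = mex({0, 1, 2, 3, 6, 7}) = 4
G(10) = mex({0, 1, 3, 4, 5, 7}) = 2
G(11) = mex({0, 1, 2, 3, 4, 5}) = 6
G(12) = mex({0, 1, 2, 3, 5, 6, 7}) = 4
G(13) = mex({0, 2, 3, 4, 6, 7}) = 1
G(14) = mex({0, 1, 4, 5, 6, 7}) = 2
G(15) = mex({0, 1, 2, 3, 4, 5, 6}) = 7
G(16) = mex({0, 2, 3, 5, 6, 7}) = 1
G(17) = mex({0, 1, 2, 3, 5, 6, 7}) = 4
G(18) = mex({0, 1, 2, 4, 5, 6}) = 3
G(19) = mex({0, 1, 3, 4, 5, 7}) = 2
G(20) = mex({0, 2, 3, 4, 5, 6, 7}) = 1
G(21) = mex({0, 1, 2, 3, 5, 6, 7}) = 4
G(22) = mex({0, 1, 2, 3, 4, 5, 7}) = 6
G(23) = mex({0, 1, 2, 3, 4, 5, 6}) = 7
G(24) = mex({0, 1, 2, 3, 5, 6, 7}) = 4
G(25) = mex({0, 2, 3, 4, 6, 7}) = 1
G(26) = mex({0, 1, 3, 4, 5, 6, 7}) = 2
G(27) = mex({0, 1, 2, 3, 4, 5, 6, 7}) = 8
G(28) = mex({0, 1, 2, 3, 4, 6, 7, 8}) = 5
G(29) = mex({0, 1, 2, 3, 5, 6, 7, 8, 9}) = 4
G(30) = mex({0, 1, 2, 3, 4, 5, 6, 9, 10}) = 7
G(31) = mex({0, 1, 3, 4, 5, 7, 10, 11}) = 2
G(32) = mex({0, 2, 3, 4, 5, 6, 7, 9, 11}) = 1
G(33) = mex({0, 1, 2, 3, 4, 5, 6, 7, 9, 12}) = 8
G(34) = mex({0, 1, 2, 3, 4, 5, 7, 8, 11, 12}) = 6
G(35) = mex({0, 1, 2, 3, 4, 5, 6, 8, 9, 10, 11}) = 7
G(36) = mex({0, 1, 2, 3, 5, 6, 7, 9, 10}) = 4
G(37) = mex({0, 2, 3, 4, 6, 7, 9, 10, 11, 12}) = 1
G(38) = mex({0, 1, 3, 4, 5, 6, 7, 9, 10, 11, 12}) = 2
G(39) = mex({0, 1, 2, 4, 5, 6, 7, 9, 10, 12, 14}) = 3
G(40) = mex({0, 2, 3, 4, 6, 7, 11, 12, 14}) = 1
G(41) = mex({0, 1, 2, 3, 5, 6, 7, 9, 10, 11, 12}) = 4
G(42) = mex({0, 1, 2, 3, 4, 5, 6, 9, 10}) = 7
G(43) = mex({0, 1, 3, 4, 5, 7, 9, 10, 12, 15}) = 2
G(44) = mex({0, 2, 3, 4, 5, 6, 7, 9, 10, 12, 15}) = 1
G(45) = mex({0, 1, 2, 3, 4, 5, 6, 7, 9, 10, 12, 14}) = 8
G(46) = mex({0, 1, 3, 4, 5, 7, 8, 11, 12, 14}) = 2
G(47) = mex({0, 1, 2, 3, 4, 5, 6, 8, 9, 10, 11, 12}) = 7
G(48) = mex({0, 1, 2, 3, 5, 6, 7, 9, 10}) = 4
G(49) = mex({0, 2, 3, 4, 6, 7, 9, 10, 11, 12, 15}) = 1
G(50) = mex({0, 1, 4, 5, 6, 7, 9, 11, 12, 14, 15}) = 2
G(51) = mex({0, 1, 2, 3, 4, 5, 6, 7, 9, 12, 14, 15}) = 8
Therefore G(51) = 8.

8


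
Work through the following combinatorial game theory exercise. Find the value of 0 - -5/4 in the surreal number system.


x = 0, y = -5/4
Converting to common denominator: 4
x = 0/4, y = -5/4
x - y = 0 - -5/4 = 5/4

5/4


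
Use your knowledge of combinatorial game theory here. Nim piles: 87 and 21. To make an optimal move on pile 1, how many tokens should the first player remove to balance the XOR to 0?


Piles: 87 and 21
Current XOR: 87 XOR 21 = 66 (non-zero, so this is an N-position).
To make the XOR zero, we need to find a move that balances the piles.
For pile 1 (size 87): target = 87 XOR 66 = 21
We reduce pile 1 from 87 to 21.
Tokens removed: 87 - 21 = 66
Verification: 21 XOR 21 = 0

66


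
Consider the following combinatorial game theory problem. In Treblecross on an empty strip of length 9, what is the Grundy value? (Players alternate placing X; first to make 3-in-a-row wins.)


Treblecross: place X on empty cells; 3-in-a-row wins.
Playing within two cells of an existing X lets the opponent win at once, so sensible play treats the cells i-2..i+2 around each X as dead. The player left with no safe cell loses, so this is a normal-play take-away game on strips of safe cells.
Placing X at cell i (0-indexed) of a strip of k safe cells leaves independent strips of sizes max(0, i-2) and max(0, k-i-3). Hence G(k) = mex{ G(max(0,i-2)) XOR G(max(0,k-i-3)) : 0 <= i < k }, with G(0) = 0.
G(1): splits (0,0):0^0=0 -> mex({0}) = 1
G(2): splits (0,0):0^0=0 -> mex({0}) = 1
G(3): splits (0,0):0^0=0 -> mex({0}) = 1
G(4): splits (0,1):0^1=1 (0,0):0^0=0 -> mex({0, 1}) = 2
G(5): splits (0,2):0^1=1 (0,1):0^1=1 (0,0):0^0=0 -> mex({0, 1}) = 2
G(6) = mex({1}) = 0
G(7) = mex({0, 1, 2}) = 3
G(8) = mex({0, 1, 2}) = 3
G(9) = mex({0, 2}) = 1
Therefore G(9) = 1.

1


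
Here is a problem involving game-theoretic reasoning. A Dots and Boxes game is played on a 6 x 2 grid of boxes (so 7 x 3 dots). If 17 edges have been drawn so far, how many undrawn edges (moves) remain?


Grid: 6 x 2 boxes, i.e. 7 rows and 3 columns of dots.
Horizontal edges: (rows + 1) * cols = 7 * 2 = 14
Vertical edges: rows * (cols + 1) = 6 * 3 = 18
Total edges: 14 + 18 = 32
Edges drawn: 17
Remaining: 32 - 17 = 15

15


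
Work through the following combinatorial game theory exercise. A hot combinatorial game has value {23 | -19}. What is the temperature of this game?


The game is {23 | -19}, a switch {a | b} with numbers a > b.
Cooling {a | b} by t gives {a - t | b + t}, which stops being hot when a - t = b + t, i.e. at t = (a - b)/2. So the temperature of a switch is (a - b)/2.
Temperature = (Left option - Right option) / 2
= (23 - (-19)) / 2
= 42 / 2
= 21

21


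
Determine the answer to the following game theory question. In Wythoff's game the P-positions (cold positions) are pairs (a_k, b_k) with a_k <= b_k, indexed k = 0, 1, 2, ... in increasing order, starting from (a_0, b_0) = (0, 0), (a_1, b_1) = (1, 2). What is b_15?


By Wythoff's theorem, a_k = floor(k * phi) and b_k = floor(k * phi^2) = a_k + k, where phi = (1 + sqrt(5))/2 is the golden ratio.
phi = (1 + sqrt(5))/2 = 1.618034
phi^2 = phi + 1 = 2.618034
k = 15
k * phi^2 = 15 * 2.618034 = 39.270510
b_15 = floor(k * phi^2) = 39 (check: a_15 + k = 24 + 15 = 39)

39


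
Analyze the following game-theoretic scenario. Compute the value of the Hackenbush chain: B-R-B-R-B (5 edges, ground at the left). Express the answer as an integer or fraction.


Edges (from ground): B-R-B-R-B
By Berlekamp's sign-expansion rule, a Blue-Red Hackenbush stalk has the value of the surreal number whose sign sequence is the edge sequence with B -> + and R -> -.
Sign sequence: +-+-+
Trace the sign expansion in the surreal number tree, starting from 0:
Edge 1: B (sign +) -> bounds (0, +inf), value = 1
Edge 2: R (sign -) -> bounds (0, 1), value = 1/2
Edge 3: B (sign +) -> bounds (1/2, 1), value = 3/4
Edge 4: R (sign -) -> bounds (1/2, 3/4), value = 5/8
Edge 5: B (sign +) -> bounds (5/8, 3/4), value = 11/16
Game value = 11/16

11/16


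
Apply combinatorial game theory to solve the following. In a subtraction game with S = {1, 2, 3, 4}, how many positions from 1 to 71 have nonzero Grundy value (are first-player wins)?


Subtraction set S = {1, 2, 3, 4}, so G(n) = n mod 5.
G(n) = 0 when n is a multiple of 5.
Multiples of 5 in [1, 71]: 14
N-positions (nonzero Grundy) = 71 - 14 = 57

57


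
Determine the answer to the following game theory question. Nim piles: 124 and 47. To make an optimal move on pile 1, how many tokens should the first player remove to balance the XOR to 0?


Piles: 124 and 47
Current XOR: 124 XOR 47 = 83 (non-zero, so this is an N-position).
To make the XOR zero, we need to find a move that balances the piles.
For pile 1 (size 124): target = 124 XOR 83 = 47
We reduce pile 1 from 124 to 47.
Tokens removed: 124 - 47 = 77
Verification: 47 XOR 47 = 0

77


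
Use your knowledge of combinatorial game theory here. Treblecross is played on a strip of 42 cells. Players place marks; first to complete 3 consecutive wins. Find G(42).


Treblecross: place X on empty cells; 3-in-a-row wins.
Playing within two cells of an existing X lets the opponent win at once, so sensible play treats the cells i-2..i+2 around each X as dead. The player left with no safe cell loses, so this is a normal-play take-away game on strips of safe cells.
Placing X at cell i (0-indexed) of a strip of k safe cells leaves independent strips of sizes max(0, i-2) and max(0, k-i-3). Hence G(k) = mex{ G(max(0,i-2)) XOR G(max(0,k-i-3)) : 0 <= i < k }, with G(0) = 0.
G(1): splits (0,0):0^0=0 -> mex({0}) = 1
G(2): splits (0,0):0^0=0 -> mex({0}) = 1
G(3): splits (0,0):0^0=0 -> mex({0}) = 1
G(4): splits (0,1):0^1=1 (0,0):0^0=0 -> mex({0, 1}) = 2
G(5): splits (0,2):0^1=1 (0,1):0^1=1 (0,0):0^0=0 -> mex({0, 1}) = 2
G(6) = mex({1}) = 0
G(7) = mex({0, 1, 2}) = 3
G(8) = mex({0, 1, 2}) = 3
G(9) = mex({0, 2}) = 1
G(10) = mex({0, 2, 3}) = 1
G(11) = mex({0, 3}) = 1
G(12) = mex({1, 3}) = 0
G(13) = mex({0, 1, 2, 3}) = 4
G(14) = mex({0, 1, 2}) = 3
G(15) = mex({0, 1, 2}) = 3
G(16) = mex({0, 1, 2, 4}) = 3
G(17) = mex({0, 1, 3, 4}) = 2
G(18) = mex({0, 1, 3, 4}) = 2
G(19) = mex({0, 1, 3, 5}) = 2
G(20) = mex({0, 1, 2, 3, 5}) = 4
G(21) = mex({0, 1, 2, 3, 5}) = 4
G(22) = mex({1, 2, 6}) = 0
G(23) = mex({0, 1, 2, 3, 4, 6}) = 5
G(24) = mex({0, 1, 2, 3, 4}) = 5
G(25) = mex({0, 1, 3, 4, 7}) = 2
G(26) = mex({0, 1, 3, 4, 5, 7}) = 2
G(27) = mex({0, 1, 3, 5}) = 2
G(28) = mex({0, 1, 2, 5}) = 3
G(29) = mex({0, 1, 2, 4, 5, 6}) = 3
G(30) = mex({1, 2, 4, 6}) = 0
G(31) = mex({0, 1, 2, 3, 4, 6}) = 5
G(32) = mex({1, 2, 3, 4, 7}) = 0
G(33) = mex({0, 3, 7}) = 1
G(34) = mex({0, 2, 3, 5, 7}) = 1
G(35) = mex({0, 2, 3, 5, 6}) = 1
G(36) = mex({0, 1, 2, 5, 6}) = 3
G(37) = mex({0, 1, 2, 4, 5, 6}) = 3
G(38) = mex({0, 1, 2, 4}) = 3
G(39) = mex({0, 1, 2, 3, 4, 7}) = 5
G(40) = mex({0, 1, 2, 3, 4, 5, 7}) = 6
G(41) = mex({0, 1, 2, 3, 5, 7}) = 4
G(42) = mex({0, 1, 2, 3, 5, 6, 7}) = 4
Therefore G(42) = 4.

4


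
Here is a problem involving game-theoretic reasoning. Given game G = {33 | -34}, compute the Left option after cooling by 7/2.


Original game: {33 | -34} (a switch {a | b} with a > b).
Cooling by t (for t below the temperature (a - b)/2 = 67/2) taxes each move by t: {a | b} cooled by t is {a - t | b + t}.
Cooling amount: t = 7/2
Cooled Left option: 33 - 7/2 = 59/2
Cooled Right option: -34 + 7/2 = -61/2
Cooled game: {59/2 | -61/2}
Left option = 59/2

59/2


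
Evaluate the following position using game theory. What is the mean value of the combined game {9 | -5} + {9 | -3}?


G1 = {9 | -5}, G2 = {9 | -3}
Each is a switch {a | b} with numbers a > b; its mean value is (a + b)/2, and mean value is additive over game sums: m(G1 + G2) = m(G1) + m(G2).
Mean of G1 = (9 + (-5))/2 = 4/2 = 2
Mean of G2 = (9 + (-3))/2 = 6/2 = 3
Mean of G1 + G2 = 2 + 3 = 5

5


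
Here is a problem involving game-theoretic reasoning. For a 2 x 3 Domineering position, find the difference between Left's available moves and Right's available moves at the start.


Board is 2 x 3 (rows x cols).
Left (vertical) placements: (rows-1) * cols = 1 * 3 = 3
Right (horizontal) placements: rows * (cols-1) = 2 * 2 = 4
Advantage = Left - Right = 3 - 4 = -1

-1


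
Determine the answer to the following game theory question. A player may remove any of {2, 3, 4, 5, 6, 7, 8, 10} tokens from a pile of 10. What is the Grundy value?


The subtraction set is S = {2, 3, 4, 5, 6, 7, 8, 10}.
G(k) = mex{ G(k - s) : s in S, s <= k }. We compute iteratively: G(0) = 0.
G(1) = mex({}) = 0
G(2) = mex({0}) = 1
G(3) = mex({0}) = 1
G(4) = mex({0, 1}) = 2
G(5) = mex({0, 1}) = 2
G(6) = mex({0, 1, 2}) = 3
G(7) = mex({0, 1, 2}) = 3
G(8) = mex({0, 1, 2, 3}) = 4
G(9) = mex({0, 1, 2, 3}) = 4
G(10) = mex({0, 1, 2, 3, 4}) = 5
Therefore G(10) = 5.

5


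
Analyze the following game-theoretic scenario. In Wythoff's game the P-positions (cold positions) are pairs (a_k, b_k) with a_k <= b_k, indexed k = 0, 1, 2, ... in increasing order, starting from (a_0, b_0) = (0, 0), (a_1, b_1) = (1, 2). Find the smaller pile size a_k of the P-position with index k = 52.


By Wythoff's theorem, a_k = floor(k * phi) and b_k = floor(k * phi^2) = a_k + k, where phi = (1 + sqrt(5))/2 is the golden ratio.
phi = (1 + sqrt(5))/2 = 1.618034
k = 52
k * phi = 52 * 1.618034 = 84.137767
a_52 = floor(k * phi) = 84

84


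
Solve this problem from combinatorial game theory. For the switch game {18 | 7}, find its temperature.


The game is {18 | 7}, a switch {a | b} with numbers a > b.
Cooling {a | b} by t gives {a - t | b + t}, which stops being hot when a - t = b + t, i.e. at t = (a - b)/2. So the temperature of a switch is (a - b)/2.
Temperature = (Left option - Right option) / 2
= (18 - (7)) / 2
= 11 / 2
= 11/2

11/2


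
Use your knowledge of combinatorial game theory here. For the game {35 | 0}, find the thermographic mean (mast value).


Game = {35 | 0}, a switch {a | b} with numbers a > b.
Its thermograph has left wall a - t and right wall b + t, which meet at t = (a - b)/2, where both equal (a + b)/2. So the mast (mean value) is at (a + b)/2.
Mean = (35 + (0))/2 = 35/2 = 35/2

35/2


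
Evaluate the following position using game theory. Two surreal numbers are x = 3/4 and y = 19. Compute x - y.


x = 3/4, y = 19
Converting to common denominator: 4
x = 3/4, y = 76/4
x - y = 3/4 - 19 = -73/4

-73/4


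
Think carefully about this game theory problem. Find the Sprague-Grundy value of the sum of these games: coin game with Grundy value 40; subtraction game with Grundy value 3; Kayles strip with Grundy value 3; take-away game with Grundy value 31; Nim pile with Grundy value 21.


By the Sprague-Grundy theorem, the Grundy value of a sum of games is the XOR of individual Grundy values.
coin game: Grundy value = 40. Running XOR: 0 XOR 40 = 40
subtraction game: Grundy value = 3. Running XOR: 40 XOR 3 = 43
Kayles strip: Grundy value = 3. Running XOR: 43 XOR 3 = 40
take-away game: Grundy value = 31. Running XOR: 40 XOR 31 = 55
Nim pile: Grundy value = 21. Running XOR: 55 XOR 21 = 34
The combined Grundy value is 34.

34
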